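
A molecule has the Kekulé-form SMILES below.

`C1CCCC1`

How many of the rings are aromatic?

The SMILES encodes a five-membered saturated carbon ring.
The 5-membered ring has only sp³ atoms, so it is not fully conjugated — not aromatic (cyclopentane).

0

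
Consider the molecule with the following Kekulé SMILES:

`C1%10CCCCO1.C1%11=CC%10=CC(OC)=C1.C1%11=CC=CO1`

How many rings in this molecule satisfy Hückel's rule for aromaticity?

2

The SMILES encodes a six-membered saturated ring of five carbons and one oxygen; a six-membered carbon ring with three alternating C=C double bonds; a five-membered ring of four carbons and one oxygen, with two C=C double bonds.
The 6-membered ring with one oxygen has only sp³ atoms, so it is not fully conjugated — not aromatic (tetrahydropyran).
The 6-membered ring has a continuous p-orbital overlap around the ring; 3 ring double bonds give 6 π electrons. That satisfies 4n+2 with n=1, so it is aromatic (benzene).
The 5-membered ring with one oxygen is planar and fully conjugated; 2 ring double bonds (4 π electrons) plus a heteroatom lone pair (2) give 6 π electrons. Since 6 = 4n+2 (n=1), it is aromatic (furan).
2 of the 3 rings are aromatic. Total: 2.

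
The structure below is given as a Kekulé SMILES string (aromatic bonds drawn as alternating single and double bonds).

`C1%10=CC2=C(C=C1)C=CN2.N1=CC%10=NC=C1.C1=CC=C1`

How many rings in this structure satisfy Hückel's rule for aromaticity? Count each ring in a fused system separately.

The SMILES encodes a six-membered carbon ring with three alternating C=C double bonds, fused to a five-membered ring containing one N–H nitrogen and two C=C double bonds; a six-membered ring with nitrogens at positions 1 and 4 and three alternating double bonds; a four-membered carbon ring with two alternating C=C double bonds.
The fused 6/5-membered bicyclic (with one N–H) is a single π system with 9 sp² atoms and 10 π electrons from ring double bonds plus a heteroatom lone pair. 10 = 4(2)+2, so the system is aromatic and both rings count as aromatic (indole).
The 6-membered ring with two nitrogens (1,4) is fully conjugated (every ring atom contributes a p orbital); 3 ring double bonds give 6 π electrons. Since 6 = 4n+2 (n=1), it is aromatic (pyrazine).
The 4-membered ring has only sp² ring atoms; a planar conformation would have a fully conjugated π system of 4 electrons. But 4 = 4(1), which is 4n not 4n+2, so it is not aromatic (cyclobutadiene) — cyclobutadiene is antiaromatic and distorts to a rectangle.
3 of the 4 rings are aromatic. Total: 3.

3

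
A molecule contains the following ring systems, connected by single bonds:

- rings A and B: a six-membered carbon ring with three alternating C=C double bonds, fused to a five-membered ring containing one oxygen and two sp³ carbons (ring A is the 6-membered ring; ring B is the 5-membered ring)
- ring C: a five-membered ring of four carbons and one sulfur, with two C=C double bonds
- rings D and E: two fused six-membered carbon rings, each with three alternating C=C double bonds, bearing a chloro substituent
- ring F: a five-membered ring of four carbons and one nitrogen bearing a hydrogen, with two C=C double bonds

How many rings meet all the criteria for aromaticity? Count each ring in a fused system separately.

Ring A is fully conjugated (every ring atom contributes a p orbital); 3 ring double bonds give 6 π electrons. That satisfies 4n+2 with n=1, so ring A is aromatic (benzene ring).
Ring B has two sp³ carbons, so it is not fully conjugated — not aromatic (oxolane ring).
Ring C is planar and fully conjugated; 2 ring double bonds (4 π electrons) plus a heteroatom lone pair (2) give 6 π electrons. Since 6 = 4n+2 (n=1), ring C is aromatic (thiophene).
Rings D and E form a fused bicyclic system with 10 sp² atoms and 10 π electrons from ring double bonds. 10 = 4(2)+2, so the system is aromatic and both rings count as aromatic (naphthalene).
Ring F has a continuous p-orbital overlap around the ring; 2 ring double bonds (4 π electrons) plus a heteroatom lone pair (2) give 6 π electrons. 6 = 4(1)+2, so ring F is aromatic (pyrrole).
Aromatic: A, C, D, E, F. Total: 5.

5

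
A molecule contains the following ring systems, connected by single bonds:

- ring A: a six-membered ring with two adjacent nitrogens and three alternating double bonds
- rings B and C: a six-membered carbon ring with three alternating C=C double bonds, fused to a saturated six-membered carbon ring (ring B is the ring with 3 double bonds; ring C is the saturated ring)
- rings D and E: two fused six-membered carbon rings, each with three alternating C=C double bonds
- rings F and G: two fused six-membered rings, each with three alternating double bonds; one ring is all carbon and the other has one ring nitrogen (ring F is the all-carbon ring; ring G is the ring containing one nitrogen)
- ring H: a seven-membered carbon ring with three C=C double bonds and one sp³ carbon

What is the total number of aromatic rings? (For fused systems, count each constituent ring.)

6

Ring A has a continuous p-orbital overlap around the ring; 3 ring double bonds give 6 π electrons. 6 = 4(1)+2, so ring A is aromatic (pyridazine).
Ring B is fully conjugated (every ring atom contributes a p orbital); 3 ring double bonds give 6 π electrons. Since 6 = 4n+2 (n=1), ring B is aromatic (benzene ring).
Ring C has four sp³ carbons, so it is not fully conjugated — not aromatic (cyclohexane ring).
Rings D and E form a fused bicyclic system with 10 sp² atoms and 10 π electrons from ring double bonds. 10 = 4(2)+2, so the system is aromatic and both rings count as aromatic (naphthalene).
Rings F and G form a fused bicyclic system (with one nitrogen) with 10 sp² atoms and 10 π electrons from ring double bonds. 10 = 4(2)+2, so the system is aromatic and both rings count as aromatic (quinoline).
Ring H has one sp³ carbon, so it is not fully conjugated — not aromatic (cycloheptatriene).
Aromatic: A, B, D, E, F, G. Total: 6.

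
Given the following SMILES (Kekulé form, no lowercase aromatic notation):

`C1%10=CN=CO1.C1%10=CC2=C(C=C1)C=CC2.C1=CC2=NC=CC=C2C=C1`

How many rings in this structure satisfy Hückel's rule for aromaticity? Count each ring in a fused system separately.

The SMILES encodes a five-membered ring with an oxygen at position 1 and a nitrogen at position 3 (in a C=N bond), with two double bonds; a six-membered carbon ring with three alternating C=C double bonds, fused to a five-membered carbon ring containing one C=C double bond and one sp³ carbon; two fused six-membered rings, each with three alternating double bonds; one ring is all carbon and the other has one ring nitrogen.
The 5-membered ring with one oxygen and one =N– has a continuous p-orbital overlap around the ring; 2 ring double bonds (4 π electrons) plus a heteroatom lone pair (2) give 6 π electrons. That satisfies 4n+2 with n=1, so it is aromatic (oxazole).
The 6-membered ring is planar and fully conjugated; 3 ring double bonds give 6 π electrons. 6 = 4(1)+2, so it is aromatic (benzene ring).
The 5-membered ring has one sp³ carbon, so it is not fully conjugated — not aromatic (cyclopentene ring).
The fused 6/6-membered bicyclic (with one nitrogen) is a single π system with 10 sp² atoms and 10 π electrons from ring double bonds. 10 = 4(2)+2, so the system is aromatic and both rings count as aromatic (quinoline).
4 of the 5 rings are aromatic. Total: 4.

4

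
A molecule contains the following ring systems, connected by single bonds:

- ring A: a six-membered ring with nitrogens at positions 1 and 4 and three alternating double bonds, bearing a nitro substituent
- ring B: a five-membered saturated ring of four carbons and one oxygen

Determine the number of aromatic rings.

1

Ring A is planar and fully conjugated; 3 ring double bonds give 6 π electrons. Since 6 = 4n+2 (n=1), ring A is aromatic (pyrazine).
Ring B has only sp³ atoms, so it is not fully conjugated — not aromatic (tetrahydrofuran).
Aromatic: A. Total: 1.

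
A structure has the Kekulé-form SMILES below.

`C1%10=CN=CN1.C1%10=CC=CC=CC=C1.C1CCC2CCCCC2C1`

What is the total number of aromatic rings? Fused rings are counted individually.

1

The SMILES encodes a five-membered ring with nitrogens at positions 1 and 3 (one bearing H, one in a C=N bond) and two double bonds; an eight-membered carbon ring with four alternating C=C double bonds; two fused six-membered saturated carbon rings.
The 5-membered ring with two nitrogens (one N–H, one =N–) is planar and fully conjugated; 2 ring double bonds (4 π electrons) plus a heteroatom lone pair (2) give 6 π electrons. Since 6 = 4n+2 (n=1), it is aromatic (imidazole).
The 8-membered ring has only sp² ring atoms; a planar conformation would have a fully conjugated π system of 8 electrons. But 8 = 4(2), which is 4n not 4n+2, so it is not aromatic (cyclooctatetraene) — cyclooctatetraene distorts into a non-planar tub to avoid antiaromaticity.
The 6-membered ring has only sp³ atoms, so it is not fully conjugated — not aromatic (cyclohexane ring).
The second 6-membered ring has only sp³ atoms, so it is not fully conjugated — not aromatic (cyclohexane ring).
1 of the 4 rings is aromatic. Total: 1.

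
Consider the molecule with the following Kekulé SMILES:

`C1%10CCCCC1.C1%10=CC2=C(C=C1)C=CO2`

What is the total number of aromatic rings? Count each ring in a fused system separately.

2

The SMILES encodes a six-membered saturated carbon ring; a six-membered carbon ring with three alternating C=C double bonds, fused to a five-membered ring containing one oxygen and two C=C double bonds.
The 6-membered ring has only sp³ atoms, so it is not fully conjugated — not aromatic (cyclohexane).
The fused 6/5-membered bicyclic (with one oxygen) is a single π system with 9 sp² atoms and 10 π electrons from ring double bonds plus a heteroatom lone pair. 10 = 4(2)+2, so the system is aromatic and both rings count as aromatic (benzofuran).
2 of the 3 rings are aromatic. Total: 2.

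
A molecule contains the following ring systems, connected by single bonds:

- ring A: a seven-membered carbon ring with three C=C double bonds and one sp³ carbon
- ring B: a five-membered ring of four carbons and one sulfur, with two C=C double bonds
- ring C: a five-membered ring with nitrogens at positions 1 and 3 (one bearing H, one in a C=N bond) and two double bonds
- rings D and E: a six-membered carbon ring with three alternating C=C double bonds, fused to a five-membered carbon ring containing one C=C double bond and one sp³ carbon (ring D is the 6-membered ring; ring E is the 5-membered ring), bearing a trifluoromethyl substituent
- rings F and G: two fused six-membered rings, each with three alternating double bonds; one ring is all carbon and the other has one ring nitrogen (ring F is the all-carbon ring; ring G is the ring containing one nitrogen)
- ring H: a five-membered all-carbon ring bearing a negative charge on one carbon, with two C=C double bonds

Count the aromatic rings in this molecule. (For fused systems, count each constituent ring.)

Ring A has one sp³ carbon, so it is not fully conjugated — not aromatic (cycloheptatriene).
Ring B has a continuous p-orbital overlap around the ring; 2 ring double bonds (4 π electrons) plus a heteroatom lone pair (2) give 6 π electrons. 6 = 4(1)+2, so ring B is aromatic (thiophene).
Ring C is fully conjugated (every ring atom contributes a p orbital); 2 ring double bonds (4 π electrons) plus a heteroatom lone pair (2) give 6 π electrons. Since 6 = 4n+2 (n=1), ring C is aromatic (imidazole).
Ring D has a continuous p-orbital overlap around the ring; 3 ring double bonds give 6 π electrons. 6 = 4(1)+2, so ring D is aromatic (benzene ring).
Ring E has one sp³ carbon, so it is not fully conjugated — not aromatic (cyclopentene ring).
Rings F and G form a fused bicyclic system (with one nitrogen) with 10 sp² atoms and 10 π electrons from ring double bonds. 10 = 4(2)+2, so the system is aromatic and both rings count as aromatic (quinoline).
Ring H is planar and fully conjugated; 2 ring double bonds (4 π electrons) plus the carbanion lone pair (2) give 6 π electrons. Since 6 = 4n+2 (n=1), ring H is aromatic (cyclopentadienyl anion).
Aromatic: B, C, D, F, G, H. Total: 6.

6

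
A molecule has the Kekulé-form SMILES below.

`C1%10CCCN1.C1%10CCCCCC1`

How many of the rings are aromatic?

0

The SMILES encodes a five-membered saturated ring of four carbons and one N–H nitrogen; a seven-membered saturated carbon ring.
The 5-membered ring with one N–H has only sp³ atoms, so it is not fully conjugated — not aromatic (pyrrolidine).
The 7-membered ring has only sp³ atoms, so it is not fully conjugated — not aromatic (cycloheptane).
None of the rings are aromatic. Total: 0.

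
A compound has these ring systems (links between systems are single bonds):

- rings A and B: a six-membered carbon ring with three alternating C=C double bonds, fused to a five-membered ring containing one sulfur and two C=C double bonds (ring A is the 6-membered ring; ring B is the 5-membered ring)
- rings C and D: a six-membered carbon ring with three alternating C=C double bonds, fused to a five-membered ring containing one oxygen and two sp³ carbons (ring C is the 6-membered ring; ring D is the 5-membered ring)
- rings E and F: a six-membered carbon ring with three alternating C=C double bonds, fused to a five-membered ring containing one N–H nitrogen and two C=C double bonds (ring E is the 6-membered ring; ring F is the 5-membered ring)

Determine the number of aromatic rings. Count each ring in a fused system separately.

5

Rings A and B form a fused bicyclic system (with one sulfur) with 9 sp² atoms and 10 π electrons from ring double bonds plus a heteroatom lone pair. 10 = 4(2)+2, so the system is aromatic and both rings count as aromatic (benzothiophene).
Ring C is fully conjugated (every ring atom contributes a p orbital); 3 ring double bonds give 6 π electrons. 6 = 4(1)+2, so ring C is aromatic (benzene ring).
Ring D has two sp³ carbons, so it is not fully conjugated — not aromatic (oxolane ring).
Rings E and F form a fused bicyclic system (with one N–H) with 9 sp² atoms and 10 π electrons from ring double bonds plus a heteroatom lone pair. 10 = 4(2)+2, so the system is aromatic and both rings count as aromatic (indole).
Aromatic: A, B, C, E, F. Total: 5.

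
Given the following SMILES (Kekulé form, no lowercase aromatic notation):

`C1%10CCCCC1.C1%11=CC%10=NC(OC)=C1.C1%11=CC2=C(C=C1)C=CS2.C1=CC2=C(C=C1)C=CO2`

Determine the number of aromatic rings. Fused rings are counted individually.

5

The SMILES encodes a six-membered saturated carbon ring; a six-membered ring of five carbons and one nitrogen with three alternating double bonds; a six-membered carbon ring with three alternating C=C double bonds, fused to a five-membered ring containing one sulfur and two C=C double bonds; a six-membered carbon ring with three alternating C=C double bonds, fused to a five-membered ring containing one oxygen and two C=C double bonds.
The 6-membered ring has only sp³ atoms, so it is not fully conjugated — not aromatic (cyclohexane).
The 6-membered ring with one nitrogen has a continuous p-orbital overlap around the ring; 3 ring double bonds give 6 π electrons. Since 6 = 4n+2 (n=1), it is aromatic (pyridine).
The fused 6/5-membered bicyclic (with one sulfur) is a single π system with 9 sp² atoms and 10 π electrons from ring double bonds plus a heteroatom lone pair. 10 = 4(2)+2, so the system is aromatic and both rings count as aromatic (benzothiophene).
The fused 6/5-membered bicyclic (with one oxygen) is a single π system with 9 sp² atoms and 10 π electrons from ring double bonds plus a heteroatom lone pair. 10 = 4(2)+2, so the system is aromatic and both rings count as aromatic (benzofuran).
5 of the 6 rings are aromatic. Total: 5.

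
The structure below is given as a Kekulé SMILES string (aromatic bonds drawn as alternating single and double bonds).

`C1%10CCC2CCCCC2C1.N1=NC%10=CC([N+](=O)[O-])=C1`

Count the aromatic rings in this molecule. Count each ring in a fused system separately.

1

The SMILES encodes two fused six-membered saturated carbon rings; a six-membered ring with two adjacent nitrogens and three alternating double bonds.
The 6-membered ring has only sp³ atoms, so it is not fully conjugated — not aromatic (cyclohexane ring).
The second 6-membered ring has only sp³ atoms, so it is not fully conjugated — not aromatic (cyclohexane ring).
The 6-membered ring with two nitrogens (1,2) has a continuous p-orbital overlap around the ring; 3 ring double bonds give 6 π electrons. Since 6 = 4n+2 (n=1), it is aromatic (pyridazine).
1 of the 3 rings is aromatic. Total: 1.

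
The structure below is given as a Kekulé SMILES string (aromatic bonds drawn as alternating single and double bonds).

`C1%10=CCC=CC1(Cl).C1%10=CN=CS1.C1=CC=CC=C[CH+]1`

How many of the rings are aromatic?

The SMILES encodes a six-membered carbon ring with two isolated C=C double bonds and two sp³ carbons; a five-membered ring with a sulfur at position 1 and a nitrogen at position 3 (in a C=N bond), with two double bonds; a seven-membered all-carbon ring bearing a positive charge on one carbon, with three C=C double bonds.
The 6-membered ring has two sp³ carbons, so it is not fully conjugated — not aromatic (1,4-cyclohexadiene).
The 5-membered ring with one sulfur and one =N– is fully conjugated (every ring atom contributes a p orbital); 2 ring double bonds (4 π electrons) plus a heteroatom lone pair (2) give 6 π electrons. That satisfies 4n+2 with n=1, so it is aromatic (thiazole).
The 7-membered ring is planar and fully conjugated; 3 ring double bonds (6 π electrons) plus the carbocation's empty p orbital (0, but keeps the ring conjugated) give 6 π electrons. Since 6 = 4n+2 (n=1), it is aromatic (tropylium cation).
2 of the 3 rings are aromatic. Total: 2.

2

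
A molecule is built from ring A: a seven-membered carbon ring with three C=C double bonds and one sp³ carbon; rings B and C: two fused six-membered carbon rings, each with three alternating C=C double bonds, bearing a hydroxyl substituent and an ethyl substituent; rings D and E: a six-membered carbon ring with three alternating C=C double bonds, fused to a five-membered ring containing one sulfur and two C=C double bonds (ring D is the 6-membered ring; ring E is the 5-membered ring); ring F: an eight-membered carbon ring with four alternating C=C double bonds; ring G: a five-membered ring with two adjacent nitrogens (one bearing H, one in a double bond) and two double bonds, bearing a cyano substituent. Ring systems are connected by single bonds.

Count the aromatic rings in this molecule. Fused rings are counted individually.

Ring A has one sp³ carbon, so it is not fully conjugated — not aromatic (cycloheptatriene).
Rings B and C form a fused bicyclic system with 10 sp² atoms and 10 π electrons from ring double bonds. 10 = 4(2)+2, so the system is aromatic and both rings count as aromatic (naphthalene).
Rings D and E form a fused bicyclic system (with one sulfur) with 9 sp² atoms and 10 π electrons from ring double bonds plus a heteroatom lone pair. 10 = 4(2)+2, so the system is aromatic and both rings count as aromatic (benzothiophene).
Ring F has only sp² ring atoms; a planar conformation would have a fully conjugated π system of 8 electrons. But 8 = 4(2), which is 4n not 4n+2, so ring F is not aromatic (cyclooctatetraene) — cyclooctatetraene distorts into a non-planar tub to avoid antiaromaticity.
Ring G has a continuous p-orbital overlap around the ring; 2 ring double bonds (4 π electrons) plus a heteroatom lone pair (2) give 6 π electrons. Since 6 = 4n+2 (n=1), ring G is aromatic (pyrazole).
Aromatic: B, C, D, E, G. Total: 5.

5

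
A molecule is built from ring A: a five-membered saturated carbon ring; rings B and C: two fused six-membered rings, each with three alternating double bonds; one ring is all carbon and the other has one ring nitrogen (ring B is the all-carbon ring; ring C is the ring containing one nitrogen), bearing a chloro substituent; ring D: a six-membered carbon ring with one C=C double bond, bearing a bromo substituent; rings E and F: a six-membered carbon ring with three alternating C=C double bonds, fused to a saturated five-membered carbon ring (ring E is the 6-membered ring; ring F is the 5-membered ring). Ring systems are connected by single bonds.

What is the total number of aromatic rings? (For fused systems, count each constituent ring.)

3

Ring A has only sp³ atoms, so it is not fully conjugated — not aromatic (cyclopentane).
Rings B and C form a fused bicyclic system (with one nitrogen) with 10 sp² atoms and 10 π electrons from ring double bonds. 10 = 4(2)+2, so the system is aromatic and both rings count as aromatic (quinoline).
Ring D has four sp³ carbons, so it is not fully conjugated — not aromatic (cyclohexene).
Ring E is fully conjugated (every ring atom contributes a p orbital); 3 ring double bonds give 6 π electrons. Since 6 = 4n+2 (n=1), ring E is aromatic (benzene ring).
Ring F has three sp³ carbons, so it is not fully conjugated — not aromatic (cyclopentane ring).
Aromatic: B, C, E. Total: 3.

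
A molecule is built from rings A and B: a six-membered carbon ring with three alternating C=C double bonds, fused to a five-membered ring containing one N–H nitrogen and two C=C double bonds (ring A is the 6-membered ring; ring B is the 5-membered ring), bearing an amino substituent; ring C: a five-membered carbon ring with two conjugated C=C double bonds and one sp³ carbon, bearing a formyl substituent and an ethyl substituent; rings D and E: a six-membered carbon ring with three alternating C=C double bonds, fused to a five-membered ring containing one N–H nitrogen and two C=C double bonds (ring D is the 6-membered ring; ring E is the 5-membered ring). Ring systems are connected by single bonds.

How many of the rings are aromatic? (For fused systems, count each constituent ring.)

4

Rings A and B form a fused bicyclic system (with one N–H) with 9 sp² atoms and 10 π electrons from ring double bonds plus a heteroatom lone pair. 10 = 4(2)+2, so the system is aromatic and both rings count as aromatic (indole).
Ring C has one sp³ carbon, so it is not fully conjugated — not aromatic (cyclopentadiene).
Rings D and E form a fused bicyclic system (with one N–H) with 9 sp² atoms and 10 π electrons from ring double bonds plus a heteroatom lone pair. 10 = 4(2)+2, so the system is aromatic and both rings count as aromatic (indole).
Aromatic: A, B, D, E. Total: 4.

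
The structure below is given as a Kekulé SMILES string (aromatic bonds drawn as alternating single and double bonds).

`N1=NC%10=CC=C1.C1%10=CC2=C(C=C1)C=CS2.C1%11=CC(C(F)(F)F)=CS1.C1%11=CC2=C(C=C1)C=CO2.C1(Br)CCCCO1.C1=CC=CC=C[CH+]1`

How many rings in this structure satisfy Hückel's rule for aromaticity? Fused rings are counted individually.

The SMILES encodes a six-membered ring with two adjacent nitrogens and three alternating double bonds; a six-membered carbon ring with three alternating C=C double bonds, fused to a five-membered ring containing one sulfur and two C=C double bonds; a five-membered ring of four carbons and one sulfur, with two C=C double bonds; a six-membered carbon ring with three alternating C=C double bonds, fused to a five-membered ring containing one oxygen and two C=C double bonds; a six-membered saturated ring of five carbons and one oxygen; a seven-membered all-carbon ring bearing a positive charge on one carbon, with three C=C double bonds.
The 6-membered ring with two nitrogens (1,2) is fully conjugated (every ring atom contributes a p orbital); 3 ring double bonds give 6 π electrons. Since 6 = 4n+2 (n=1), it is aromatic (pyridazine).
The fused 6/5-membered bicyclic (with one sulfur) is a single π system with 9 sp² atoms and 10 π electrons from ring double bonds plus a heteroatom lone pair. 10 = 4(2)+2, so the system is aromatic and both rings count as aromatic (benzothiophene).
The 5-membered ring with one sulfur is planar and fully conjugated; 2 ring double bonds (4 π electrons) plus a heteroatom lone pair (2) give 6 π electrons. That satisfies 4n+2 with n=1, so it is aromatic (thiophene).
The fused 6/5-membered bicyclic (with one oxygen) is a single π system with 9 sp² atoms and 10 π electrons from ring double bonds plus a heteroatom lone pair. 10 = 4(2)+2, so the system is aromatic and both rings count as aromatic (benzofuran).
The 6-membered ring with one oxygen has only sp³ atoms, so it is not fully conjugated — not aromatic (tetrahydropyran).
The 7-membered ring is fully conjugated (every ring atom contributes a p orbital); 3 ring double bonds (6 π electrons) plus the carbocation's empty p orbital (0, but keeps the ring conjugated) give 6 π electrons. 6 = 4(1)+2, so it is aromatic (tropylium cation).
7 of the 8 rings are aromatic. Total: 7.

7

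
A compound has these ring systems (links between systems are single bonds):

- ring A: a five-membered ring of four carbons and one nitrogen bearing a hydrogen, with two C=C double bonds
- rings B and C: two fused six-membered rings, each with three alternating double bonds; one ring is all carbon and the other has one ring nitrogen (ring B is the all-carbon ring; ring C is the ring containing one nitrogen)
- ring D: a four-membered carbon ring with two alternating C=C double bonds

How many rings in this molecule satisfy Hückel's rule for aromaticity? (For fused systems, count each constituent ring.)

Ring A is fully conjugated (every ring atom contributes a p orbital); 2 ring double bonds (4 π electrons) plus a heteroatom lone pair (2) give 6 π electrons. That satisfies 4n+2 with n=1, so ring A is aromatic (pyrrole).
Rings B and C form a fused bicyclic system (with one nitrogen) with 10 sp² atoms and 10 π electrons from ring double bonds. 10 = 4(2)+2, so the system is aromatic and both rings count as aromatic (quinoline).
Ring D has only sp² ring atoms; a planar conformation would have a fully conjugated π system of 4 electrons. But 4 = 4(1), which is 4n not 4n+2, so ring D is not aromatic (cyclobutadiene) — cyclobutadiene is antiaromatic and distorts to a rectangle.
Aromatic: A, B, C. Total: 3.

3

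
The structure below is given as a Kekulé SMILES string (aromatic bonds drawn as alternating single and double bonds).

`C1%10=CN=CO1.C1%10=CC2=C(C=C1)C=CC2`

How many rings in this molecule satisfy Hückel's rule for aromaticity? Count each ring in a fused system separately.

The SMILES encodes a five-membered ring with an oxygen at position 1 and a nitrogen at position 3 (in a C=N bond), with two double bonds; a six-membered carbon ring with three alternating C=C double bonds, fused to a five-membered carbon ring containing one C=C double bond and one sp³ carbon.
The 5-membered ring with one oxygen and one =N– is fully conjugated (every ring atom contributes a p orbital); 2 ring double bonds (4 π electrons) plus a heteroatom lone pair (2) give 6 π electrons. 6 = 4(1)+2, so it is aromatic (oxazole).
The 6-membered ring has a continuous p-orbital overlap around the ring; 3 ring double bonds give 6 π electrons. 6 = 4(1)+2, so it is aromatic (benzene ring).
The 5-membered ring has one sp³ carbon, so it is not fully conjugated — not aromatic (cyclopentene ring).
2 of the 3 rings are aromatic. Total: 2.

2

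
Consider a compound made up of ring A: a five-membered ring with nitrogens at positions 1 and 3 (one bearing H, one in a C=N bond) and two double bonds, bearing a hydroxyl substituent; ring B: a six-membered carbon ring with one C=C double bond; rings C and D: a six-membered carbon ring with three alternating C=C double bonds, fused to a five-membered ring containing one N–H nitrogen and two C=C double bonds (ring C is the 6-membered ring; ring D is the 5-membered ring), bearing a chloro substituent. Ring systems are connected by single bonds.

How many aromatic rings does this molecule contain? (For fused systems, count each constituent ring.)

Ring A is fully conjugated (every ring atom contributes a p orbital); 2 ring double bonds (4 π electrons) plus a heteroatom lone pair (2) give 6 π electrons. That satisfies 4n+2 with n=1, so ring A is aromatic (imidazole).
Ring B has four sp³ carbons, so it is not fully conjugated — not aromatic (cyclohexene).
Rings C and D form a fused bicyclic system (with one N–H) with 9 sp² atoms and 10 π electrons from ring double bonds plus a heteroatom lone pair. 10 = 4(2)+2, so the system is aromatic and both rings count as aromatic (indole).
Aromatic: A, C, D. Total: 3.

3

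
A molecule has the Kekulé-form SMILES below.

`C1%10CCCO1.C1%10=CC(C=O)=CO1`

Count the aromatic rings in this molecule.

1

The SMILES encodes a five-membered saturated ring of four carbons and one oxygen; a five-membered ring of four carbons and one oxygen, with two C=C double bonds.
The 5-membered ring with one oxygen has only sp³ atoms, so it is not fully conjugated — not aromatic (tetrahydrofuran).
The second 5-membered ring with one oxygen is planar and fully conjugated; 2 ring double bonds (4 π electrons) plus a heteroatom lone pair (2) give 6 π electrons. That satisfies 4n+2 with n=1, so it is aromatic (furan).
1 of the 2 rings is aromatic. Total: 1.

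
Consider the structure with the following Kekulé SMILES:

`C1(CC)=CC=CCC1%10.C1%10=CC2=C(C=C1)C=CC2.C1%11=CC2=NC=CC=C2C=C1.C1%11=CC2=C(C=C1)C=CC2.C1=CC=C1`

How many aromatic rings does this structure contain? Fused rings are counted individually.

The SMILES encodes a six-membered carbon ring with two conjugated C=C double bonds and two sp³ carbons; a six-membered carbon ring with three alternating C=C double bonds, fused to a five-membered carbon ring containing one C=C double bond and one sp³ carbon; two fused six-membered rings, each with three alternating double bonds; one ring is all carbon and the other has one ring nitrogen; a six-membered carbon ring with three alternating C=C double bonds, fused to a five-membered carbon ring containing one C=C double bond and one sp³ carbon; a four-membered carbon ring with two alternating C=C double bonds.
The 6-membered ring has two sp³ carbons, so it is not fully conjugated — not aromatic (1,3-cyclohexadiene).
The second 6-membered ring has a continuous p-orbital overlap around the ring; 3 ring double bonds give 6 π electrons. That satisfies 4n+2 with n=1, so it is aromatic (benzene ring).
The 5-membered ring has one sp³ carbon, so it is not fully conjugated — not aromatic (cyclopentene ring).
The fused 6/6-membered bicyclic (with one nitrogen) is a single π system with 10 sp² atoms and 10 π electrons from ring double bonds. 10 = 4(2)+2, so the system is aromatic and both rings count as aromatic (quinoline).
The third 6-membered ring is planar and fully conjugated; 3 ring double bonds give 6 π electrons. Since 6 = 4n+2 (n=1), it is aromatic (benzene ring).
The second 5-membered ring has one sp³ carbon, so it is not fully conjugated — not aromatic (cyclopentene ring).
The 4-membered ring has only sp² ring atoms; a planar conformation would have a fully conjugated π system of 4 electrons. But 4 = 4(1), which is 4n not 4n+2, so it is not aromatic (cyclobutadiene) — cyclobutadiene is antiaromatic and distorts to a rectangle.
4 of the 8 rings are aromatic. Total: 4.

4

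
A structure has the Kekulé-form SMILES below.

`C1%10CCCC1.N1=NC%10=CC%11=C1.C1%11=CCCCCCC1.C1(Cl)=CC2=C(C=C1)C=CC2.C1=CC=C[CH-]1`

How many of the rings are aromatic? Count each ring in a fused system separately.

The SMILES encodes a five-membered saturated carbon ring; a six-membered ring with two adjacent nitrogens and three alternating double bonds; an eight-membered carbon ring with one C=C double bond; a six-membered carbon ring with three alternating C=C double bonds, fused to a five-membered carbon ring containing one C=C double bond and one sp³ carbon; a five-membered all-carbon ring bearing a negative charge on one carbon, with two C=C double bonds.
The 5-membered ring has only sp³ atoms, so it is not fully conjugated — not aromatic (cyclopentane).
The 6-membered ring with two nitrogens (1,2) is planar and fully conjugated; 3 ring double bonds give 6 π electrons. 6 = 4(1)+2, so it is aromatic (pyridazine).
The 8-membered ring has six sp³ carbons, so it is not fully conjugated — not aromatic (cyclooctene).
The 6-membered ring is planar and fully conjugated; 3 ring double bonds give 6 π electrons. That satisfies 4n+2 with n=1, so it is aromatic (benzene ring).
The second 5-membered ring has one sp³ carbon, so it is not fully conjugated — not aromatic (cyclopentene ring).
The third 5-membered ring has a continuous p-orbital overlap around the ring; 2 ring double bonds (4 π electrons) plus the carbanion lone pair (2) give 6 π electrons. 6 = 4(1)+2, so it is aromatic (cyclopentadienyl anion).
3 of the 6 rings are aromatic. Total: 3.

3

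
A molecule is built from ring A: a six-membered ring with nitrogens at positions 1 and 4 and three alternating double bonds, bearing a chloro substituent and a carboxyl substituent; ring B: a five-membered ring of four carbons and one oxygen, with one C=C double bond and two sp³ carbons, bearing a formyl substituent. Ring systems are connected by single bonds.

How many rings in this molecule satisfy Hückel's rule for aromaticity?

1

Ring A has a continuous p-orbital overlap around the ring; 3 ring double bonds give 6 π electrons. That satisfies 4n+2 with n=1, so ring A is aromatic (pyrazine).
Ring B has two sp³ carbons, so it is not fully conjugated — not aromatic (2,3-dihydrofuran).
Aromatic: A. Total: 1.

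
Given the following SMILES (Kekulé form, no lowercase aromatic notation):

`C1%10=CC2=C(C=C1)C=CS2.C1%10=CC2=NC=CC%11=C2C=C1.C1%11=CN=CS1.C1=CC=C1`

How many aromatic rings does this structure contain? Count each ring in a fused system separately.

The SMILES encodes a six-membered carbon ring with three alternating C=C double bonds, fused to a five-membered ring containing one sulfur and two C=C double bonds; two fused six-membered rings, each with three alternating double bonds; one ring is all carbon and the other has one ring nitrogen; a five-membered ring with a sulfur at position 1 and a nitrogen at position 3 (in a C=N bond), with two double bonds; a four-membered carbon ring with two alternating C=C double bonds.
The fused 6/5-membered bicyclic (with one sulfur) is a single π system with 9 sp² atoms and 10 π electrons from ring double bonds plus a heteroatom lone pair. 10 = 4(2)+2, so the system is aromatic and both rings count as aromatic (benzothiophene).
The fused 6/6-membered bicyclic (with one nitrogen) is a single π system with 10 sp² atoms and 10 π electrons from ring double bonds. 10 = 4(2)+2, so the system is aromatic and both rings count as aromatic (quinoline).
The 5-membered ring with one sulfur and one =N– is fully conjugated (every ring atom contributes a p orbital); 2 ring double bonds (4 π electrons) plus a heteroatom lone pair (2) give 6 π electrons. That satisfies 4n+2 with n=1, so it is aromatic (thiazole).
The 4-membered ring has only sp² ring atoms; a planar conformation would have a fully conjugated π system of 4 electrons. But 4 = 4(1), which is 4n not 4n+2, so it is not aromatic (cyclobutadiene) — cyclobutadiene is antiaromatic and distorts to a rectangle.
5 of the 6 rings are aromatic. Total: 5.

5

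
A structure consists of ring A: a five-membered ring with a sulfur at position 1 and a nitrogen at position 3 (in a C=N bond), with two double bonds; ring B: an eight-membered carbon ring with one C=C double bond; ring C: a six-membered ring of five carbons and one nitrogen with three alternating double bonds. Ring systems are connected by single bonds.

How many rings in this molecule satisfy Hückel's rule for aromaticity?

Ring A is fully conjugated (every ring atom contributes a p orbital); 2 ring double bonds (4 π electrons) plus a heteroatom lone pair (2) give 6 π electrons. 6 = 4(1)+2, so ring A is aromatic (thiazole).
Ring B has six sp³ carbons, so it is not fully conjugated — not aromatic (cyclooctene).
Ring C is fully conjugated (every ring atom contributes a p orbital); 3 ring double bonds give 6 π electrons. That satisfies 4n+2 with n=1, so ring C is aromatic (pyridine).
Aromatic: A, C. Total: 2.

2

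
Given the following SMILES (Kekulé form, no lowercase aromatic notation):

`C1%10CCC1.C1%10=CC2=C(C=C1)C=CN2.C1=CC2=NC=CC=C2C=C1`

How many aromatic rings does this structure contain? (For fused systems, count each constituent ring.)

The SMILES encodes a four-membered saturated carbon ring; a six-membered carbon ring with three alternating C=C double bonds, fused to a five-membered ring containing one N–H nitrogen and two C=C double bonds; two fused six-membered rings, each with three alternating double bonds; one ring is all carbon and the other has one ring nitrogen.
The 4-membered ring has only sp³ atoms, so it is not fully conjugated — not aromatic (cyclobutane).
The fused 6/5-membered bicyclic (with one N–H) is a single π system with 9 sp² atoms and 10 π electrons from ring double bonds plus a heteroatom lone pair. 10 = 4(2)+2, so the system is aromatic and both rings count as aromatic (indole).
The fused 6/6-membered bicyclic (with one nitrogen) is a single π system with 10 sp² atoms and 10 π electrons from ring double bonds. 10 = 4(2)+2, so the system is aromatic and both rings count as aromatic (quinoline).
4 of the 5 rings are aromatic. Total: 4.

4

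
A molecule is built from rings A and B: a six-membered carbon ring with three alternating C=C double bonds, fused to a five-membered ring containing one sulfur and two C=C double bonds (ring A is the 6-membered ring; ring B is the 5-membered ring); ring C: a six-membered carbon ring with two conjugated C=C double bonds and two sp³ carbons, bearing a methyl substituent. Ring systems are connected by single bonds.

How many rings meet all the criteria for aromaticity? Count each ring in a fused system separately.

Rings A and B form a fused bicyclic system (with one sulfur) with 9 sp² atoms and 10 π electrons from ring double bonds plus a heteroatom lone pair. 10 = 4(2)+2, so the system is aromatic and both rings count as aromatic (benzothiophene).
Ring C has two sp³ carbons, so it is not fully conjugated — not aromatic (1,3-cyclohexadiene).
Aromatic: A, B. Total: 2.

2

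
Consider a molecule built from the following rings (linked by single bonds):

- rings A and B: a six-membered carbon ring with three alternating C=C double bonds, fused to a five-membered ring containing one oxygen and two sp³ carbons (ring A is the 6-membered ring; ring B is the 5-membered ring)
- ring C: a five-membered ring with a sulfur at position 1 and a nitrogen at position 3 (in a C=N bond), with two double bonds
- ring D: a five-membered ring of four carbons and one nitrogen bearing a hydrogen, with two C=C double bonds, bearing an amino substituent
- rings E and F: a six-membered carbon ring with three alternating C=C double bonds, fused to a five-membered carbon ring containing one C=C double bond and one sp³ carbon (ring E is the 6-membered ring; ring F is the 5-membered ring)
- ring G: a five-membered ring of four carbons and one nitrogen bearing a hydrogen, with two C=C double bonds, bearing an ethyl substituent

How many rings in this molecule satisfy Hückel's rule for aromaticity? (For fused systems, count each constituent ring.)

5

Ring A is planar and fully conjugated; 3 ring double bonds give 6 π electrons. Since 6 = 4n+2 (n=1), ring A is aromatic (benzene ring).
Ring B has two sp³ carbons, so it is not fully conjugated — not aromatic (oxolane ring).
Ring C is planar and fully conjugated; 2 ring double bonds (4 π electrons) plus a heteroatom lone pair (2) give 6 π electrons. 6 = 4(1)+2, so ring C is aromatic (thiazole).
Ring D is planar and fully conjugated; 2 ring double bonds (4 π electrons) plus a heteroatom lone pair (2) give 6 π electrons. 6 = 4(1)+2, so ring D is aromatic (pyrrole).
Ring E is fully conjugated (every ring atom contributes a p orbital); 3 ring double bonds give 6 π electrons. That satisfies 4n+2 with n=1, so ring E is aromatic (benzene ring).
Ring F has one sp³ carbon, so it is not fully conjugated — not aromatic (cyclopentene ring).
Ring G is planar and fully conjugated; 2 ring double bonds (4 π electrons) plus a heteroatom lone pair (2) give 6 π electrons. Since 6 = 4n+2 (n=1), ring G is aromatic (pyrrole).
Aromatic: A, C, D, E, G. Total: 5.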